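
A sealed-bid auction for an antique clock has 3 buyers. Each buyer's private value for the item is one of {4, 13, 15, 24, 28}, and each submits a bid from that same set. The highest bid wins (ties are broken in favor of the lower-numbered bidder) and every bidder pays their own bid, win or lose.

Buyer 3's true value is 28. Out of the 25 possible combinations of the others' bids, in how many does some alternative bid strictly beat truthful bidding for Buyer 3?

Others bid (4, 4): truth gives 0; bid 13 gives 15 > 0. Violating.
Others bid (4, 13): truth gives 0; bid 15 gives 13 > 0. Violating.
Others bid (4, 15): truth gives 0; bid 24 gives 4 > 0. Violating.
Others bid (4, 28): truth gives -28; bid 4 gives -4 > -28. Violating.
Others bid (4, 24): truth gives 0; no alternative beats it.
Others bid (13, 24): truth gives 0; no alternative beats it.
(Checking all 25 profiles: 18 have a profitable deviation, 7 do not.)

18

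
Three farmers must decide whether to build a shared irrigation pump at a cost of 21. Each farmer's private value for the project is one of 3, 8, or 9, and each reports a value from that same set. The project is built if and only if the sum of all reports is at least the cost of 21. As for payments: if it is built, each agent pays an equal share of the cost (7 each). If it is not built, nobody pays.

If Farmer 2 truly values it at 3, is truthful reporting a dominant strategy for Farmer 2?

Check each profile of the others' reports and compare truth against every alternative report.
Others report (8, 8): truth gives 0, best alternative gives -4.
Others report (8, 9): truth gives 0, best alternative gives -4.
Others report (9, 8): truth gives 0, best alternative gives -4.
Others report (9, 9): truth gives -4, best alternative gives -4.
Others report (3, 3): truth gives 0, best alternative gives 0.
Others report (3, 8): truth gives 0, best alternative gives 0.
(Remaining 3 profiles checked similarly; truth is weakly best in each.)
In every case the truthful report is at least as good as any alternative, so it is a dominant strategy.

Yes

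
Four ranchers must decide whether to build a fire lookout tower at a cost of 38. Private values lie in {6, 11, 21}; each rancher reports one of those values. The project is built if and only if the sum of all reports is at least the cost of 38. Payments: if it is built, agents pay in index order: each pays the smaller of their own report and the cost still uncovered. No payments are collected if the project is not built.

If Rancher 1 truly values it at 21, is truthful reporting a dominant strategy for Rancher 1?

Consider the case where Rancher 2 reports 6, Rancher 3 reports 6 and Rancher 4 reports 21.
Truthful report 21: project built, pays 21, utility 21 - 21 = 0.
Report 6 instead: project built, pays 6, utility 21 - 6 = 15.
Since 15 > 0, reporting 6 is strictly better here, so truthful reporting is not dominant.

No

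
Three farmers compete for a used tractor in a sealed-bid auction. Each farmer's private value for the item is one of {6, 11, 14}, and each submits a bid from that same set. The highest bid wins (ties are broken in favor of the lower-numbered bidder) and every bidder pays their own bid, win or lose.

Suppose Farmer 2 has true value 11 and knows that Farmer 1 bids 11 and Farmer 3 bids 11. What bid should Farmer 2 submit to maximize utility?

Bid 6: loses but pays 6, utility -6.
Bid 11: loses but pays 11, utility -11.
Bid 14: wins, pays 14, utility 11 - 14 = -3.
The best choice is 14 with utility -3.

14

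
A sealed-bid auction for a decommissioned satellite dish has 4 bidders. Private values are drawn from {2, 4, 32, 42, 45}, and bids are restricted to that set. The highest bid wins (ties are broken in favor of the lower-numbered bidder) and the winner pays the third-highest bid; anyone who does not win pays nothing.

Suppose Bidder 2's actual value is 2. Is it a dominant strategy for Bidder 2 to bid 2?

Check each profile of the others' bids and compare truth against every alternative bid.
Others bid (2, 4, 4): truth gives 0, best alternative gives -2.
Others bid (2, 2, 2): truth gives 0, best alternative gives 0.
Others bid (2, 2, 4): truth gives 0, best alternative gives 0.
Others bid (2, 2, 32): truth gives 0, best alternative gives 0.
Others bid (2, 2, 42): truth gives 0, best alternative gives 0.
Others bid (2, 2, 45): truth gives 0, best alternative gives 0.
(Remaining 119 profiles checked similarly; truth is weakly best in each.)
In every case the truthful bid is at least as good as any alternative, so it is a dominant strategy.

Yes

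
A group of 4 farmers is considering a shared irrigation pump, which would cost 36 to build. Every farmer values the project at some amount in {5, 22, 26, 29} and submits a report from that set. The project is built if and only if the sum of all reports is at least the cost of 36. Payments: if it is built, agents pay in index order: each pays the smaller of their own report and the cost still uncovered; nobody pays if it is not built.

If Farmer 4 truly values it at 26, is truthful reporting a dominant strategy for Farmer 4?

Check each profile of the others' reports and compare truth against every alternative report.
Others report (5, 5, 26): truth gives 26, best alternative gives 26.
Others report (5, 5, 29): truth gives 26, best alternative gives 26.
Others report (5, 22, 22): truth gives 26, best alternative gives 26.
Others report (5, 22, 26): truth gives 26, best alternative gives 26.
Others report (5, 22, 29): truth gives 26, best alternative gives 26.
Others report (5, 26, 5): truth gives 26, best alternative gives 26.
(Remaining 58 profiles checked similarly; truth is weakly best in each.)
In every case the truthful report is at least as good as any alternative, so it is a dominant strategy.

Yes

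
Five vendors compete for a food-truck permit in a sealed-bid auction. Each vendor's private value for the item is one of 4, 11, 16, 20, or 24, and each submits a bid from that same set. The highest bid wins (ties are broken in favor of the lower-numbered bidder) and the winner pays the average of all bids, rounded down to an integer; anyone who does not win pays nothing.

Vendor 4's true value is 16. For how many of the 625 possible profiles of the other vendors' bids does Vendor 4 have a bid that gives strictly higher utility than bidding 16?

Others bid (4, 4, 4, 4): truth gives 10; bid 11 gives 11 > 10. Violating.
Others bid (4, 4, 4, 11): truth gives 9; bid 11 gives 10 > 9. Violating.
Others bid (4, 4, 4, 20): truth gives 0; bid 20 gives 6 > 0. Violating.
Others bid (4, 4, 4, 24): truth gives 0; bid 24 gives 4 > 0. Violating.
Others bid (4, 4, 4, 16): truth gives 8; no alternative beats it.
Others bid (4, 4, 11, 4): truth gives 9; no alternative beats it.
(Checking all 625 profiles: 169 have a profitable deviation, 456 do not.)

169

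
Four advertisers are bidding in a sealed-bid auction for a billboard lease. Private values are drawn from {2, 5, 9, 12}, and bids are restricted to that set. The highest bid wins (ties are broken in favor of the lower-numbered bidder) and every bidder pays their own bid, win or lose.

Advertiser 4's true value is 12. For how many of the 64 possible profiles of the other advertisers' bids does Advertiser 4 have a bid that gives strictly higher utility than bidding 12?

Others bid (2, 2, 2): truth gives 0; bid 5 gives 7 > 0. Violating.
Others bid (2, 2, 5): truth gives 0; bid 9 gives 3 > 0. Violating.
Others bid (2, 2, 12): truth gives -12; bid 2 gives -2 > -12. Violating.
Others bid (2, 5, 2): truth gives 0; bid 9 gives 3 > 0. Violating.
Others bid (2, 2, 9): truth gives 0; no alternative beats it.
Others bid (2, 5, 9): truth gives 0; no alternative beats it.
(Checking all 64 profiles: 45 have a profitable deviation, 19 do not.)

45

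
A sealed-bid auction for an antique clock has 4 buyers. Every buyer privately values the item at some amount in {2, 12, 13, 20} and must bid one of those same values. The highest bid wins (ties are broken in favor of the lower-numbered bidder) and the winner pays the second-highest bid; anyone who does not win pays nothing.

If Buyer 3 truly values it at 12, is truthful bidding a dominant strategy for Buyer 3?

Yes

Check each profile of the others' bids and compare truth against every alternative bid.
Others bid (2, 2, 2): truth gives 10, best alternative gives 10.
Others bid (2, 2, 12): truth gives 0, best alternative gives 0.
Others bid (2, 2, 13): truth gives 0, best alternative gives 0.
Others bid (2, 2, 20): truth gives 0, best alternative gives 0.
Others bid (2, 12, 2): truth gives 0, best alternative gives 0.
Others bid (2, 12, 12): truth gives 0, best alternative gives 0.
(Remaining 58 profiles checked similarly; truth is weakly best in each.)
In every case the truthful bid is at least as good as any alternative, so it is a dominant strategy.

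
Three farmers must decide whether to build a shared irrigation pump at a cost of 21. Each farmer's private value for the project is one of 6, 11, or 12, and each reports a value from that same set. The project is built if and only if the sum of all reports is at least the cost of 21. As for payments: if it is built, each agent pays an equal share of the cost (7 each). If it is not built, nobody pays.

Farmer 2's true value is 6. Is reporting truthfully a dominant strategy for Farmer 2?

Yes

Check each profile of the others' reports and compare truth against every alternative report.
Others report (6, 6): truth gives 0, best alternative gives -1.
Others report (6, 11): truth gives -1, best alternative gives -1.
Others report (6, 12): truth gives -1, best alternative gives -1.
Others report (11, 6): truth gives -1, best alternative gives -1.
Others report (11, 11): truth gives -1, best alternative gives -1.
Others report (11, 12): truth gives -1, best alternative gives -1.
(Remaining 3 profiles checked similarly; truth is weakly best in each.)
In every case the truthful report is at least as good as any alternative, so it is a dominant strategy.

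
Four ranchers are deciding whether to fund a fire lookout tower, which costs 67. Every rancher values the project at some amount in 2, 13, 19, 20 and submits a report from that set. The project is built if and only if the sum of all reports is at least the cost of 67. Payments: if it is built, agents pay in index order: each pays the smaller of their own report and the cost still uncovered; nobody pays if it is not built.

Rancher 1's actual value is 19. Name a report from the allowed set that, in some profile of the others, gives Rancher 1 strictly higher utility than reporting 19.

13

Suppose Rancher 2 reports 19, Rancher 3 reports 19 and Rancher 4 reports 19.
Report 19: project built, pays 19, utility 19 - 19 = 0.
Report 13: project built, pays 13, utility 19 - 13 = 6.
So reporting 13 beats truth here (6 > 0).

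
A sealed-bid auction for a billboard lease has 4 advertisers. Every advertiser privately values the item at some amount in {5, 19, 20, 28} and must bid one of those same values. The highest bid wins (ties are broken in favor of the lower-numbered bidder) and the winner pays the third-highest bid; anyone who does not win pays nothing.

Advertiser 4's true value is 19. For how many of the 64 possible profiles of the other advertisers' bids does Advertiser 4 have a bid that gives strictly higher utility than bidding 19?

Others bid (5, 5, 19): truth gives 0; bid 20 gives 14 > 0. Violating.
Others bid (5, 5, 20): truth gives 0; bid 28 gives 14 > 0. Violating.
Others bid (5, 19, 5): truth gives 0; bid 20 gives 14 > 0. Violating.
Others bid (5, 20, 5): truth gives 0; bid 28 gives 14 > 0. Violating.
Others bid (5, 5, 5): truth gives 14; no alternative beats it.
Others bid (5, 5, 28): truth gives 0; no alternative beats it.
(Checking all 64 profiles: 6 have a profitable deviation, 58 do not.)

6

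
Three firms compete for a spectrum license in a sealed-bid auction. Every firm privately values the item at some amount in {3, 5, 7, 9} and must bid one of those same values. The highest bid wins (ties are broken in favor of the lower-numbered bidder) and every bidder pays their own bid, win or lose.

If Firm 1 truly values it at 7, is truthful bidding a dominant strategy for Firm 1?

Consider the case where Firm 2 bids 3 and Firm 3 bids 3.
Truthful bid 7: wins, pays 7, utility 7 - 7 = 0.
Bid 3 instead: wins, pays 3, utility 7 - 3 = 4.
Since 4 > 0, bidding 3 is strictly better here, so truthful bidding is not dominant.

No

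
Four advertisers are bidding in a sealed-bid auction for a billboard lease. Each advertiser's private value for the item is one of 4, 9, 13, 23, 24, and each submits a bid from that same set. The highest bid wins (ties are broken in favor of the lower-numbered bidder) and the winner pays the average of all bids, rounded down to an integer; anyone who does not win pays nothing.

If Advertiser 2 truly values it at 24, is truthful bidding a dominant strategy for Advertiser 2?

Consider the case where Advertiser 1 bids 4, Advertiser 3 bids 4 and Advertiser 4 bids 4.
Truthful bid 24: wins, pays 9, utility 24 - 9 = 15.
Bid 9 instead: wins, pays 5, utility 24 - 5 = 19.
Since 19 > 15, bidding 9 is strictly better here, so truthful bidding is not dominant.

No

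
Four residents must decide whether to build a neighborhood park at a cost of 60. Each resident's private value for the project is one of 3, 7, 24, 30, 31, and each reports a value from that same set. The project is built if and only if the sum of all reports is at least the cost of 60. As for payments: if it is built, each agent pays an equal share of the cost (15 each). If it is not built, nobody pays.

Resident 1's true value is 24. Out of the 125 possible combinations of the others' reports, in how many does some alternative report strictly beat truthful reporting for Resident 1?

9

Others report (3, 3, 24): truth gives 0; report 30 gives 9 > 0. Violating.
Others report (3, 7, 24): truth gives 0; report 30 gives 9 > 0. Violating.
Others report (3, 24, 3): truth gives 0; report 30 gives 9 > 0. Violating.
Others report (3, 24, 7): truth gives 0; report 30 gives 9 > 0. Violating.
Others report (3, 3, 3): truth gives 0; no alternative beats it.
Others report (3, 3, 7): truth gives 0; no alternative beats it.
(Checking all 125 profiles: 9 have a profitable deviation, 116 do not.)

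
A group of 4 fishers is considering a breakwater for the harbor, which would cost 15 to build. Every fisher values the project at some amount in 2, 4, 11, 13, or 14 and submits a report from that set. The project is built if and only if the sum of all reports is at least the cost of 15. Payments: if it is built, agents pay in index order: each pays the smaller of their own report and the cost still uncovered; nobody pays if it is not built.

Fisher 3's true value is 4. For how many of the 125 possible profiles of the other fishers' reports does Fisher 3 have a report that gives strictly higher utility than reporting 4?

12

Others report (2, 2, 11): truth gives 0; report 2 gives 2 > 0. Violating.
Others report (2, 2, 13): truth gives 0; report 2 gives 2 > 0. Violating.
Others report (2, 2, 14): truth gives 0; report 2 gives 2 > 0. Violating.
Others report (2, 4, 11): truth gives 0; report 2 gives 2 > 0. Violating.
Others report (2, 2, 2): truth gives 0; no alternative beats it.
Others report (2, 2, 4): truth gives 0; no alternative beats it.
(Checking all 125 profiles: 12 have a profitable deviation, 113 do not.)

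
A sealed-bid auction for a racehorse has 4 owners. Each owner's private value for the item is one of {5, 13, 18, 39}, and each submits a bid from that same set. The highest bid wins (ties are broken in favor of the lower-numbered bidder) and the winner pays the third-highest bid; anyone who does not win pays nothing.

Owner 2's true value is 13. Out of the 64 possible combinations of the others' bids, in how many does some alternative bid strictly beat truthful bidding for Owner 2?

6

Others bid (5, 5, 18): truth gives 0; bid 18 gives 8 > 0. Violating.
Others bid (5, 5, 39): truth gives 0; bid 39 gives 8 > 0. Violating.
Others bid (5, 18, 5): truth gives 0; bid 18 gives 8 > 0. Violating.
Others bid (5, 39, 5): truth gives 0; bid 39 gives 8 > 0. Violating.
Others bid (5, 5, 5): truth gives 8; no alternative beats it.
Others bid (5, 5, 13): truth gives 8; no alternative beats it.
(Checking all 64 profiles: 6 have a profitable deviation, 58 do not.)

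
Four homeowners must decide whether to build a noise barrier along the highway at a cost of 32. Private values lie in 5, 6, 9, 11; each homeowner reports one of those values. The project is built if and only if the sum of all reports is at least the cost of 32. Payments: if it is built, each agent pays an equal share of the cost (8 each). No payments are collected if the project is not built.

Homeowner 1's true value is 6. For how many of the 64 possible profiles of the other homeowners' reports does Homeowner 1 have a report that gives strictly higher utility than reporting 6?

6

Others report (6, 9, 11): truth gives -2; report 5 gives 0 > -2. Violating.
Others report (6, 11, 9): truth gives -2; report 5 gives 0 > -2. Violating.
Others report (9, 6, 11): truth gives -2; report 5 gives 0 > -2. Violating.
Others report (9, 11, 6): truth gives -2; report 5 gives 0 > -2. Violating.
Others report (5, 5, 5): truth gives 0; no alternative beats it.
Others report (5, 5, 6): truth gives 0; no alternative beats it.
(Checking all 64 profiles: 6 have a profitable deviation, 58 do not.)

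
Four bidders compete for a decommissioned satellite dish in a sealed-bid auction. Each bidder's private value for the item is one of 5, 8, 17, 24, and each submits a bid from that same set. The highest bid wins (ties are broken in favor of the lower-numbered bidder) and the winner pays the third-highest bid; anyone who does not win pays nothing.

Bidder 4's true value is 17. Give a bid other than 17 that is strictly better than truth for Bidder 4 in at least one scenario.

Suppose Bidder 1 bids 5, Bidder 2 bids 5 and Bidder 3 bids 17.
Bid 17: loses, pays 0, utility 0.
Bid 24: wins, pays 5, utility 17 - 5 = 12.
So bidding 24 beats truth here (12 > 0).

24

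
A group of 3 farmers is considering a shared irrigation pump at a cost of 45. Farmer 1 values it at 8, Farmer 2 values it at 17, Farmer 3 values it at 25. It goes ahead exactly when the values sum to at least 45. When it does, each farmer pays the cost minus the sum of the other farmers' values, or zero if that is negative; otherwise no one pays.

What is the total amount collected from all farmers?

35

Total value 50 ≥ cost 45, so it is built.
Farmer 1: others sum to 42; max(0, 45 - 42) = 3.
Farmer 2: others sum to 33; max(0, 45 - 33) = 12.
Farmer 3: others sum to 25; max(0, 45 - 25) = 20.
Total collected = 3 + 12 + 20 = 35.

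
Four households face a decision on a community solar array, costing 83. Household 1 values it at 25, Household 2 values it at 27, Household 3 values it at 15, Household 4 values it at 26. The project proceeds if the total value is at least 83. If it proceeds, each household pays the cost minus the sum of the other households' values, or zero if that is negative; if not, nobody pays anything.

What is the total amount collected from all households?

53

Total value 93 ≥ cost 83, so it is built.
Household 1: others sum to 68; max(0, 83 - 68) = 15.
Household 2: others sum to 66; max(0, 83 - 66) = 17.
Household 3: others sum to 78; max(0, 83 - 78) = 5.
Household 4: others sum to 67; max(0, 83 - 67) = 16.
Total collected = 15 + 17 + 5 + 16 = 53.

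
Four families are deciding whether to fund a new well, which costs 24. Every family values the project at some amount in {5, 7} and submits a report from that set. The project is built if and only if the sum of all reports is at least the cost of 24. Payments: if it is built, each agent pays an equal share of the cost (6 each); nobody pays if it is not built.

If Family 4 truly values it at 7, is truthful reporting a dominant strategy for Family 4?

Yes

Check each profile of the others' reports and compare truth against every alternative report.
Others report (5, 5, 7): truth gives 1, best alternative gives 0.
Others report (5, 7, 5): truth gives 1, best alternative gives 0.
Others report (7, 5, 5): truth gives 1, best alternative gives 0.
Others report (5, 7, 7): truth gives 1, best alternative gives 1.
Others report (7, 5, 7): truth gives 1, best alternative gives 1.
Others report (7, 7, 5): truth gives 1, best alternative gives 1.
(Remaining 2 profiles checked similarly; truth is weakly best in each.)
In every case the truthful report is at least as good as any alternative, so it is a dominant strategy.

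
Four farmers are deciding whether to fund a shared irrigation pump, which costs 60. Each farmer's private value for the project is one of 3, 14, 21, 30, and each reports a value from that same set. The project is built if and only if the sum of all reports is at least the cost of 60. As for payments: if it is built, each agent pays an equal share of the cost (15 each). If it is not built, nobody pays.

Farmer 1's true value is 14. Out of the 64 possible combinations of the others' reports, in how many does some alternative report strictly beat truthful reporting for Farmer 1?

18

Others report (3, 14, 30): truth gives -1; report 3 gives 0 > -1. Violating.
Others report (3, 21, 30): truth gives -1; report 3 gives 0 > -1. Violating.
Others report (3, 30, 14): truth gives -1; report 3 gives 0 > -1. Violating.
Others report (3, 30, 21): truth gives -1; report 3 gives 0 > -1. Violating.
Others report (3, 3, 3): truth gives 0; no alternative beats it.
Others report (3, 3, 14): truth gives 0; no alternative beats it.
(Checking all 64 profiles: 18 have a profitable deviation, 46 do not.)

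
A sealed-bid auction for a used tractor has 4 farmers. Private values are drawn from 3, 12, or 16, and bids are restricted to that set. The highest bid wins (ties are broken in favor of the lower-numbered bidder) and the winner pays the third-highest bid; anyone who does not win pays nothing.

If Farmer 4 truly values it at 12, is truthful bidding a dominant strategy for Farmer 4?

Consider the case where Farmer 1 bids 3, Farmer 2 bids 3 and Farmer 3 bids 12.
Truthful bid 12: loses, pays 0, utility 0.
Bid 16 instead: wins, pays 3, utility 12 - 3 = 9.
Since 9 > 0, bidding 16 is strictly better here, so truthful bidding is not dominant.

No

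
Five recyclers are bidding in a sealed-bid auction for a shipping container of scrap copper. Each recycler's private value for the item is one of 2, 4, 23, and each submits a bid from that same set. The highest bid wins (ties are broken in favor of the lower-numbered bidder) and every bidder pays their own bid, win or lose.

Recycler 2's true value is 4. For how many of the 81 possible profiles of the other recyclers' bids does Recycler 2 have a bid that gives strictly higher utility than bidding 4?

Others bid (2, 2, 2, 23): truth gives -4; bid 2 gives -2 > -4. Violating.
Others bid (2, 2, 4, 23): truth gives -4; bid 2 gives -2 > -4. Violating.
Others bid (2, 2, 23, 2): truth gives -4; bid 2 gives -2 > -4. Violating.
Others bid (2, 2, 23, 4): truth gives -4; bid 2 gives -2 > -4. Violating.
Others bid (2, 2, 2, 2): truth gives 0; no alternative beats it.
Others bid (2, 2, 2, 4): truth gives 0; no alternative beats it.
(Checking all 81 profiles: 73 have a profitable deviation, 8 do not.)

73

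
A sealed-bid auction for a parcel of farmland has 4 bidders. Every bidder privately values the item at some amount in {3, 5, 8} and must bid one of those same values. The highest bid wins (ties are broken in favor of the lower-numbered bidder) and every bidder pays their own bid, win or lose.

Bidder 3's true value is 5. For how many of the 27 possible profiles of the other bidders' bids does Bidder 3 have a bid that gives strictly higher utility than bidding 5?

Others bid (3, 3, 8): truth gives -5; bid 3 gives -3 > -5. Violating.
Others bid (3, 5, 3): truth gives -5; bid 3 gives -3 > -5. Violating.
Others bid (3, 5, 5): truth gives -5; bid 3 gives -3 > -5. Violating.
Others bid (3, 5, 8): truth gives -5; bid 3 gives -3 > -5. Violating.
Others bid (3, 3, 3): truth gives 0; no alternative beats it.
Others bid (3, 3, 5): truth gives 0; no alternative beats it.
(Checking all 27 profiles: 25 have a profitable deviation, 2 do not.)

25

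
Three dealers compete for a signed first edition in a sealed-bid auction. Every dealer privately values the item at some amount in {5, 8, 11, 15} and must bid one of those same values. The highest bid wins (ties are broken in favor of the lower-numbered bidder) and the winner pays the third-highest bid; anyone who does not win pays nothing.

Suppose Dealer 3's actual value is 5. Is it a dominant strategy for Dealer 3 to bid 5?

Yes

Check each profile of the others' bids and compare truth against every alternative bid.
Others bid (5, 5): truth gives 0, best alternative gives 0.
Others bid (5, 8): truth gives 0, best alternative gives 0.
Others bid (5, 11): truth gives 0, best alternative gives 0.
Others bid (5, 15): truth gives 0, best alternative gives 0.
Others bid (8, 5): truth gives 0, best alternative gives 0.
Others bid (8, 8): truth gives 0, best alternative gives 0.
(Remaining 10 profiles checked similarly; truth is weakly best in each.)
In every case the truthful bid is at least as good as any alternative, so it is a dominant strategy.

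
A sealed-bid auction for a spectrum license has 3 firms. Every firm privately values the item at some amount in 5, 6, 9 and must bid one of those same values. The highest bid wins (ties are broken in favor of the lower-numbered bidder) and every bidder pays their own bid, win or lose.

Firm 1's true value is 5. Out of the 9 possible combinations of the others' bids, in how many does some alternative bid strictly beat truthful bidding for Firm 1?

8

Others bid (5, 6): truth gives -5; bid 6 gives -1 > -5. Violating.
Others bid (5, 9): truth gives -5; bid 9 gives -4 > -5. Violating.
Others bid (6, 5): truth gives -5; bid 6 gives -1 > -5. Violating.
Others bid (6, 6): truth gives -5; bid 6 gives -1 > -5. Violating.
Others bid (5, 5): truth gives 0; no alternative beats it.
(Checking all 9 profiles: 8 have a profitable deviation, 1 does not.)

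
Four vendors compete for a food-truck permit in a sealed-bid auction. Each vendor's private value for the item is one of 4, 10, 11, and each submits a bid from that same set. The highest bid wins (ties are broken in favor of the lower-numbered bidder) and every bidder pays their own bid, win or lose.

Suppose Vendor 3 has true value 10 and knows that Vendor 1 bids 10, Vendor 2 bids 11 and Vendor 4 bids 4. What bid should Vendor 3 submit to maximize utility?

4

Bid 4: loses but pays 4, utility -4.
Bid 10: loses but pays 10, utility -10.
Bid 11: loses but pays 11, utility -11.
The best choice is 4 with utility -4.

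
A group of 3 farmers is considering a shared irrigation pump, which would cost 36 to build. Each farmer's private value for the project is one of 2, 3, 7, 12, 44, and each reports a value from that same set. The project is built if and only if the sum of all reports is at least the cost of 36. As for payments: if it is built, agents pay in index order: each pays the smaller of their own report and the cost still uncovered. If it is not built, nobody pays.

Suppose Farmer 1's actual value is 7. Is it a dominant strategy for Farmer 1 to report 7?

Consider the case where Farmer 2 reports 2 and Farmer 3 reports 44.
Truthful report 7: project built, pays 7, utility 7 - 7 = 0.
Report 2 instead: project built, pays 2, utility 7 - 2 = 5.
Since 5 > 0, reporting 2 is strictly better here, so truthful reporting is not dominant.

No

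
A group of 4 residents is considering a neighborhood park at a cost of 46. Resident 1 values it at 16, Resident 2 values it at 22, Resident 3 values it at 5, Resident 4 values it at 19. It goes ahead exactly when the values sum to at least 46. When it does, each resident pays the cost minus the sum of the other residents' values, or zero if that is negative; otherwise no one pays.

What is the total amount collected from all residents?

Total value 62 ≥ cost 46, so it is built.
Resident 1: others sum to 46; max(0, 46 - 46) = 0.
Resident 2: others sum to 40; max(0, 46 - 40) = 6.
Resident 3: others sum to 57; max(0, 46 - 57) = 0.
Resident 4: others sum to 43; max(0, 46 - 43) = 3.
Total collected = 0 + 6 + 0 + 3 = 9.

9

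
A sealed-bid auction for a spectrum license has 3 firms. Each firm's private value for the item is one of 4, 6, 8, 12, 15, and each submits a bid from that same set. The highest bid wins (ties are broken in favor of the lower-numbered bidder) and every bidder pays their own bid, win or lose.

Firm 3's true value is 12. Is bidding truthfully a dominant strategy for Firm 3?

Consider the case where Firm 1 bids 4 and Firm 2 bids 4.
Truthful bid 12: wins, pays 12, utility 12 - 12 = 0.
Bid 6 instead: wins, pays 6, utility 12 - 6 = 6.
Since 6 > 0, bidding 6 is strictly better here, so truthful bidding is not dominant.

No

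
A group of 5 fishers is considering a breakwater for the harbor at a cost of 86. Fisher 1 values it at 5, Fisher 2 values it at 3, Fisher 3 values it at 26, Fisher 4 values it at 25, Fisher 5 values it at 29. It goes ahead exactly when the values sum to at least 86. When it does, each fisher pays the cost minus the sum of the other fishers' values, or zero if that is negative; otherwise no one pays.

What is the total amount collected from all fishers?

Total value 88 ≥ cost 86, so it is built.
Fisher 1: others sum to 83; max(0, 86 - 83) = 3.
Fisher 2: others sum to 85; max(0, 86 - 85) = 1.
Fisher 3: others sum to 62; max(0, 86 - 62) = 24.
Fisher 4: others sum to 63; max(0, 86 - 63) = 23.
Fisher 5: others sum to 59; max(0, 86 - 59) = 27.
Total collected = 3 + 1 + 24 + 23 + 27 = 78.

78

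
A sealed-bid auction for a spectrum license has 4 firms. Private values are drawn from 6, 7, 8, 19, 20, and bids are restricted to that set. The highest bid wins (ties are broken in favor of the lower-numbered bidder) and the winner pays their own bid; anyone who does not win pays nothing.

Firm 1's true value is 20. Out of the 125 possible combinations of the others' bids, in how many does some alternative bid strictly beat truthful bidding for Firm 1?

64

Others bid (6, 6, 6): truth gives 0; bid 6 gives 14 > 0. Violating.
Others bid (6, 6, 7): truth gives 0; bid 7 gives 13 > 0. Violating.
Others bid (6, 6, 8): truth gives 0; bid 8 gives 12 > 0. Violating.
Others bid (6, 6, 19): truth gives 0; bid 19 gives 1 > 0. Violating.
Others bid (6, 6, 20): truth gives 0; no alternative beats it.
Others bid (6, 7, 20): truth gives 0; no alternative beats it.
(Checking all 125 profiles: 64 have a profitable deviation, 61 do not.)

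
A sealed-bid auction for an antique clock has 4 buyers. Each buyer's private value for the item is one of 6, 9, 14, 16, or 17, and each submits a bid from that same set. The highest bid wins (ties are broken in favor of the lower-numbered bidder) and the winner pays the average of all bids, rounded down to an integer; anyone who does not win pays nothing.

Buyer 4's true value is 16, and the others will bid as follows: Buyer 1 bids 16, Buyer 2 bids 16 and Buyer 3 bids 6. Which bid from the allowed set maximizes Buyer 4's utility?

17

Bid 6: loses, pays 0, utility 0.
Bid 9: loses, pays 0, utility 0.
Bid 14: loses, pays 0, utility 0.
Bid 16: loses, pays 0, utility 0.
Bid 17: wins, pays 13, utility 16 - 13 = 3.
The best choice is 17 with utility 3.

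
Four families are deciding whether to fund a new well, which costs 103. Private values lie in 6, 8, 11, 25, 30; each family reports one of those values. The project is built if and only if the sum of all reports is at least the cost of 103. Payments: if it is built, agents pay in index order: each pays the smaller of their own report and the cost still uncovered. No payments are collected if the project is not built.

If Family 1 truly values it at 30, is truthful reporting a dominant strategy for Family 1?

Consider the case where Family 2 reports 25, Family 3 reports 25 and Family 4 reports 30.
Truthful report 30: project built, pays 30, utility 30 - 30 = 0.
Report 25 instead: project built, pays 25, utility 30 - 25 = 5.
Since 5 > 0, reporting 25 is strictly better here, so truthful reporting is not dominant.

No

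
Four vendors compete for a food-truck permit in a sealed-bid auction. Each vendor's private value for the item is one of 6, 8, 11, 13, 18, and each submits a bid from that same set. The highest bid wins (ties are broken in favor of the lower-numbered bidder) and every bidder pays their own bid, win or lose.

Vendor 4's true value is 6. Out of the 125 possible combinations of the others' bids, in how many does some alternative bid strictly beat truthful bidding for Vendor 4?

8

Others bid (6, 6, 6): truth gives -6; bid 8 gives -2 > -6. Violating.
Others bid (6, 6, 8): truth gives -6; bid 11 gives -5 > -6. Violating.
Others bid (6, 8, 6): truth gives -6; bid 11 gives -5 > -6. Violating.
Others bid (6, 8, 8): truth gives -6; bid 11 gives -5 > -6. Violating.
Others bid (6, 6, 11): truth gives -6; no alternative beats it.
Others bid (6, 6, 13): truth gives -6; no alternative beats it.
(Checking all 125 profiles: 8 have a profitable deviation, 117 do not.)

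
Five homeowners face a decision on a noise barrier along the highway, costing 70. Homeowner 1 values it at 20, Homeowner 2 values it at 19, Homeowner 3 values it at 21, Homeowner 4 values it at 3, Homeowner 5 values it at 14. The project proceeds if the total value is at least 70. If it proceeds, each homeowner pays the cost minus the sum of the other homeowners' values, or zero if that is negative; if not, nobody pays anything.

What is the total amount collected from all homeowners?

46

Total value 77 ≥ cost 70, so it is built.
Homeowner 1: others sum to 57; max(0, 70 - 57) = 13.
Homeowner 2: others sum to 58; max(0, 70 - 58) = 12.
Homeowner 3: others sum to 56; max(0, 70 - 56) = 14.
Homeowner 4: others sum to 74; max(0, 70 - 74) = 0.
Homeowner 5: others sum to 63; max(0, 70 - 63) = 7.
Total collected = 13 + 12 + 14 + 0 + 7 = 46.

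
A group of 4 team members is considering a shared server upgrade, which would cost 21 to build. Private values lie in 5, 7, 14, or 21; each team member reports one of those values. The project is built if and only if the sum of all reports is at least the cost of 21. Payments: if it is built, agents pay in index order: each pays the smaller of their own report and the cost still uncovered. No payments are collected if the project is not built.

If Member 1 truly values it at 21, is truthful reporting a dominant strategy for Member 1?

No

Consider the case where Member 2 reports 5, Member 3 reports 5 and Member 4 reports 5.
Truthful report 21: project built, pays 21, utility 21 - 21 = 0.
Report 7 instead: project built, pays 7, utility 21 - 7 = 14.
Since 14 > 0, reporting 7 is strictly better here, so truthful reporting is not dominant.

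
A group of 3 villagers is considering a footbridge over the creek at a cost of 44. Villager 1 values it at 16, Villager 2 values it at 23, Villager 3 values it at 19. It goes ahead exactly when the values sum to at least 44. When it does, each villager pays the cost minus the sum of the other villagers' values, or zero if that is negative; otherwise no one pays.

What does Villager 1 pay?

Total value 58 ≥ cost 44, so the project is built.
The other villagers' values sum to 42.
Cost minus that sum is 44 - 42 = 2.

2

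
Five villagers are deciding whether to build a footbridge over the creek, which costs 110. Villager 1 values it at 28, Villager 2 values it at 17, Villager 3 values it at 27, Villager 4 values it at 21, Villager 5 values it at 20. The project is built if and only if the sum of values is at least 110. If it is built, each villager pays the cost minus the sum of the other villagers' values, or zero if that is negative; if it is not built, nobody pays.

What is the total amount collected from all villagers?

98

Total value 113 ≥ cost 110, so it is built.
Villager 1: others sum to 85; max(0, 110 - 85) = 25.
Villager 2: others sum to 96; max(0, 110 - 96) = 14.
Villager 3: others sum to 86; max(0, 110 - 86) = 24.
Villager 4: others sum to 92; max(0, 110 - 92) = 18.
Villager 5: others sum to 93; max(0, 110 - 93) = 17.
Total collected = 25 + 14 + 24 + 18 + 17 = 98.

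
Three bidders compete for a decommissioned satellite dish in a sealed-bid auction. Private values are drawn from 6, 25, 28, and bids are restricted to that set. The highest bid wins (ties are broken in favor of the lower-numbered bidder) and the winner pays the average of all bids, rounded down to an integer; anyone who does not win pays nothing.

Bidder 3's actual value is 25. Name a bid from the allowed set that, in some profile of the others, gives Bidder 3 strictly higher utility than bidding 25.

Suppose Bidder 1 bids 6 and Bidder 2 bids 25.
Bid 25: loses, pays 0, utility 0.
Bid 28: wins, pays 19, utility 25 - 19 = 6.
So bidding 28 beats truth here (6 > 0).

28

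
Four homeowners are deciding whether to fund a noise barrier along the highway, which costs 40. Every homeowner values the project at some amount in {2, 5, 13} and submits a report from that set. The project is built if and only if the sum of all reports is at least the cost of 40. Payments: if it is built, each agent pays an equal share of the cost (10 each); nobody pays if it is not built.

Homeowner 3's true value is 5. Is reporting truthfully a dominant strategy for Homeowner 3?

Check each profile of the others' reports and compare truth against every alternative report.
Others report (13, 13, 13): truth gives -5, best alternative gives -5.
Others report (2, 2, 2): truth gives 0, best alternative gives 0.
Others report (2, 2, 5): truth gives 0, best alternative gives 0.
Others report (2, 2, 13): truth gives 0, best alternative gives 0.
Others report (2, 5, 2): truth gives 0, best alternative gives 0.
Others report (2, 5, 5): truth gives 0, best alternative gives 0.
(Remaining 21 profiles checked similarly; truth is weakly best in each.)
In every case the truthful report is at least as good as any alternative, so it is a dominant strategy.

Yes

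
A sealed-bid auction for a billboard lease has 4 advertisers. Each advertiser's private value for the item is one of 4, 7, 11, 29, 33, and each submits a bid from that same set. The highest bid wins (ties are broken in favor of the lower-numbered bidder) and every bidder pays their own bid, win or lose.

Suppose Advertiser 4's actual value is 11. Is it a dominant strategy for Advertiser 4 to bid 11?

Consider the case where Advertiser 1 bids 4, Advertiser 2 bids 4 and Advertiser 3 bids 4.
Truthful bid 11: wins, pays 11, utility 11 - 11 = 0.
Bid 7 instead: wins, pays 7, utility 11 - 7 = 4.
Since 4 > 0, bidding 7 is strictly better here, so truthful bidding is not dominant.

No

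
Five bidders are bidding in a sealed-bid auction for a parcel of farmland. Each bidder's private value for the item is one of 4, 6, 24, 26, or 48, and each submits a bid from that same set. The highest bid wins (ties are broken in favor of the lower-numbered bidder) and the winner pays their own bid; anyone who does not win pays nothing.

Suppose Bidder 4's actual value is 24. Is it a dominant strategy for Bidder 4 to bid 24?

No

Consider the case where Bidder 1 bids 4, Bidder 2 bids 4, Bidder 3 bids 4 and Bidder 5 bids 4.
Truthful bid 24: wins, pays 24, utility 24 - 24 = 0.
Bid 6 instead: wins, pays 6, utility 24 - 6 = 18.
Since 18 > 0, bidding 6 is strictly better here, so truthful bidding is not dominant.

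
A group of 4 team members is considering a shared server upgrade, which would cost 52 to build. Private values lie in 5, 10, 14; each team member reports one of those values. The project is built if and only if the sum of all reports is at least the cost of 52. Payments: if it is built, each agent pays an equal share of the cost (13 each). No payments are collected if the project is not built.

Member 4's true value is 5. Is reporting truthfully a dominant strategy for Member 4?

Check each profile of the others' reports and compare truth against every alternative report.
Others report (14, 14, 14): truth gives 0, best alternative gives -8.
Others report (5, 5, 5): truth gives 0, best alternative gives 0.
Others report (5, 5, 10): truth gives 0, best alternative gives 0.
Others report (5, 5, 14): truth gives 0, best alternative gives 0.
Others report (5, 10, 5): truth gives 0, best alternative gives 0.
Others report (5, 10, 10): truth gives 0, best alternative gives 0.
(Remaining 21 profiles checked similarly; truth is weakly best in each.)
In every case the truthful report is at least as good as any alternative, so it is a dominant strategy.

Yes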